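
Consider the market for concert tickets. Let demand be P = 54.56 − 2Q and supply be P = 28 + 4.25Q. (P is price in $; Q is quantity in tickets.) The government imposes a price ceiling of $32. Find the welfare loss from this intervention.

$34.21

Competitive equilibrium: 54.56 − 2Q = 28 + 4.25Q → Q* = 4.2496, P* = 46.0608.
At the ceiling P = 32, quantity supplied = (32 − 28)/4.25 = 0.94118.
Willingness to pay at Q' = 0.94118: 54.56 − 2·0.94118 = 52.67764.
ΔQ = 4.2496 − 0.94118 = 3.30842; wedge = 52.67764 − 32 = 20.67764.
Welfare loss = ½ × 3.30842 × 20.67764 = $34.21.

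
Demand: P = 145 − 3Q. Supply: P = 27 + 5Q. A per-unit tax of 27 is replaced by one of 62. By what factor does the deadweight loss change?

Competitive equilibrium: 145 − 3Q = 27 + 5Q → Q* = 14.75, P* = 100.75.
For a per-unit tax t: ΔQ = t/8, so DWL = ½·t·(t/8) = t²/16.
At t = 27: DWL = 45.5625. At t = 62: DWL = 240.25.
Ratio = (62/27)² = 5.273.

5.273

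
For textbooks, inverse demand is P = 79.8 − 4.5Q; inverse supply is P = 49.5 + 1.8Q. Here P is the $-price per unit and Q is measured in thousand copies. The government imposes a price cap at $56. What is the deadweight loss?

$4.52 thousand

Competitive equilibrium: 79.8 − 4.5Q = 49.5 + 1.8Q → Q* = 4.8095, P* = 58.1571.
At the ceiling P = 56, quantity supplied = (56 − 49.5)/1.8 = 3.6111.
Willingness to pay at Q' = 3.6111: 79.8 − 4.5·3.6111 = 63.5501.
ΔQ = 4.8095 − 3.6111 = 1.1984; wedge = 63.5501 − 56 = 7.5501.
Welfare loss = ½ × 1.1984 × 7.5501 = $4.52 thousand.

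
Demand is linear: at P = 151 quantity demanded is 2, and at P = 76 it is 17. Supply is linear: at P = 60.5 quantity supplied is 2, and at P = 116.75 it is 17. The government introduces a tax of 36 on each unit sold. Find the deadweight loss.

74.06

Demand slope = (76 − 151)/(17 − 2) = −5, so P = 161 − 5Q.
Supply slope = (116.75 − 60.5)/(17 − 2) = 3.75, so P = 53 + 3.75Q.
Competitive equilibrium: 161 − 5Q = 53 + 3.75Q → Q* = 12.3429, P* = 99.2857.
With the tax, the buyer price exceeds the seller price by 36: (161 − 5Q) − (53 + 3.75Q) = 36 → Q' = 8.2286.
ΔQ = 12.3429 − 8.2286 = 4.1143; the wedge equals the tax, 36.
The triangle = ½ × 4.1143 × 36 = 74.06.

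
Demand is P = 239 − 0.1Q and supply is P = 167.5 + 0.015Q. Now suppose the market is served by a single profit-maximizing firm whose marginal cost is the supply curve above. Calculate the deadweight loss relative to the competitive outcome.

Competitive equilibrium: 239 − 0.1Q = 167.5 + 0.015Q → Q* = 621.7391, P* = 176.8261.
Marginal revenue: MR = 239 − 0.2Q. Set MR = MC: 239 − 0.2Q = 167.5 + 0.015Q → Q_m = 332.5581.
Price P_m = 239 − 0.1·332.5581 = 205.7442; MC(Q_m) = 167.5 + 0.015·332.5581 = 172.4884.
Competitive Q* = 621.7391, so ΔQ = 289.181; wedge = 205.7442 − 172.4884 = 33.2558.
Welfare loss = ½ × 289.181 × 33.2558 = 4808.47.

4808.47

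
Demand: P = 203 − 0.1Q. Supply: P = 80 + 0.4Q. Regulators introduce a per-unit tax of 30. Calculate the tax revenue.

5580

Competitive equilibrium: 203 − 0.1Q = 80 + 0.4Q → Q* = 246, P* = 178.4.
With the tax, the buyer price exceeds the seller price by 30: (203 − 0.1Q) − (80 + 0.4Q) = 30 → Q' = 186.
Tax revenue = 30 × 186 = 5580.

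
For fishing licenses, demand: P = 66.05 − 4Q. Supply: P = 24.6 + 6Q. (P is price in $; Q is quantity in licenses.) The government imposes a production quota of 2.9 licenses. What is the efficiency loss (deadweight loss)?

$7.75

Competitive equilibrium: 66.05 − 4Q = 24.6 + 6Q → Q* = 4.145, P* = 49.47.
At Q = 2.9: demand price = 66.05 − 4·2.9 = 54.45; supply price = 24.6 + 6·2.9 = 42.
ΔQ = 4.145 − 2.9 = 1.245; wedge = 54.45 − 42 = 12.45.
Welfare loss = ½ × 1.245 × 12.45 = $7.75.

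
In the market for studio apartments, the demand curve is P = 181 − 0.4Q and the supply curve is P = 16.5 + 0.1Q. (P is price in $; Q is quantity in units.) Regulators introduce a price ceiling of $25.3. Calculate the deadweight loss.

$14520.25

Competitive equilibrium: 181 − 0.4Q = 16.5 + 0.1Q → Q* = 329, P* = 49.4.
At the ceiling P = 25.3, quantity supplied = (25.3 − 16.5)/0.1 = 88.
Willingness to pay at Q' = 88: 181 − 0.4·88 = 145.8.
ΔQ = 329 − 88 = 241; wedge = 145.8 − 25.3 = 120.5.
The triangle = ½ × 241 × 120.5 = $14520.25.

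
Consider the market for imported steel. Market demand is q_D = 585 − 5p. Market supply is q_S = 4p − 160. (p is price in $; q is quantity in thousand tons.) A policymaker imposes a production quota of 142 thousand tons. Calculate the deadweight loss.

$190.68 thousand

In inverse form: demand p = 117 − 0.2q, supply p = 40 + 0.25q.
Competitive equilibrium: 117 − 0.2q = 40 + 0.25q → q* = 171.1111, p* = 82.7778.
At q = 142: demand price = 117 − 0.2·142 = 88.6; supply price = 40 + 0.25·142 = 75.5.
Δq = 171.1111 − 142 = 29.1111; wedge = 88.6 − 75.5 = 13.1.
The triangle = ½ × 29.1111 × 13.1 = $190.68 thousand.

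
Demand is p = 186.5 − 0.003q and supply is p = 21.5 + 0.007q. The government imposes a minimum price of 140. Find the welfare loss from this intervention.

5000

Competitive equilibrium: 186.5 − 0.003q = 21.5 + 0.007q → q* = 16500, p* = 137.
At the floor p = 140, quantity demanded = (186.5 − 140)/0.003 = 15500.
Sellers' marginal cost at q' = 15500: 21.5 + 0.007·15500 = 130.
Δq = 16500 − 15500 = 1000; wedge = 140 − 130 = 10.
The triangle = ½ × 1000 × 10 = 5000.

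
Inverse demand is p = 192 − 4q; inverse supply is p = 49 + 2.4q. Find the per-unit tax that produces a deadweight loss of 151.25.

44

Competitive equilibrium: 192 − 4q = 49 + 2.4q → q* = 22.3438, p* = 102.625.
A tax t gives Δq = t/6.4 and wedge t, so DWL = t²/12.8.
t²/12.8 = 151.25 → t² = 1936 → t = 44.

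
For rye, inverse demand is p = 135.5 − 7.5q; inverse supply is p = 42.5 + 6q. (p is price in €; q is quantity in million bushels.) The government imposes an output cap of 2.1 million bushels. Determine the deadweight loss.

€154.80 million

Competitive equilibrium: 135.5 − 7.5q = 42.5 + 6q → q* = 6.8889, p* = 83.8333.
At q = 2.1: demand price = 135.5 − 7.5·2.1 = 119.75; supply price = 42.5 + 6·2.1 = 55.1.
Δq = 6.8889 − 2.1 = 4.7889; wedge = 119.75 − 55.1 = 64.65.
DWL = ½ × 4.7889 × 64.65 = €154.80 million.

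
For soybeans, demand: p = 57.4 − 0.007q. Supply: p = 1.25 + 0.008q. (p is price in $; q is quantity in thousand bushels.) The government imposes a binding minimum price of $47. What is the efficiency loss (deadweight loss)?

Competitive equilibrium: 57.4 − 0.007q = 1.25 + 0.008q → q* = 3743.33333, p* = 31.19667.
At the floor p = 47, quantity demanded = (57.4 − 47)/0.007 = 1485.71429.
Sellers' marginal cost at q' = 1485.71429: 1.25 + 0.008·1485.71429 = 13.13571.
Δq = 3743.33333 − 1485.71429 = 2257.61904; wedge = 47 − 13.13571 = 33.86429.
Welfare loss = ½ × 2257.61904 × 33.86429 = $38226.33 thousand.

$38226.33 thousand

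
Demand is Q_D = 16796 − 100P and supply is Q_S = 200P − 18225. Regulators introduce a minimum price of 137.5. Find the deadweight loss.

In inverse form: demand P = 167.96 − 0.01Q, supply P = 91.125 + 0.005Q.
Competitive equilibrium: 167.96 − 0.01Q = 91.125 + 0.005Q → Q* = 5122.3333, P* = 116.7367.
At the floor P = 137.5, quantity demanded = (167.96 − 137.5)/0.01 = 3046.
Sellers' marginal cost at Q' = 3046: 91.125 + 0.005·3046 = 106.355.
ΔQ = 5122.3333 − 3046 = 2076.3333; wedge = 137.5 − 106.355 = 31.145.
DWL = ½ × 2076.3333 × 31.145 = 32333.70.

32333.70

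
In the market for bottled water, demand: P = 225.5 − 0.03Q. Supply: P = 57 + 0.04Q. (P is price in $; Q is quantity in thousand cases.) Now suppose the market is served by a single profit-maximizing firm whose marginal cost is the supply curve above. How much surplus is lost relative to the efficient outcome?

Competitive equilibrium: 225.5 − 0.03Q = 57 + 0.04Q → Q* = 2407.1429, P* = 153.2857.
Marginal revenue: MR = 225.5 − 0.06Q. Set MR = MC: 225.5 − 0.06Q = 57 + 0.04Q → Q_m = 1685.
Price P_m = 225.5 − 0.03·1685 = 174.95; MC(Q_m) = 57 + 0.04·1685 = 124.4.
Competitive Q* = 2407.1429, so ΔQ = 722.1429; wedge = 174.95 − 124.4 = 50.55.
DWL = ½ × 722.1429 × 50.55 = $18252.16 thousand.

$18252.16 thousand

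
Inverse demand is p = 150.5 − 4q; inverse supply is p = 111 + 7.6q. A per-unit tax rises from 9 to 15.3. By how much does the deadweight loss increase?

Competitive equilibrium: 150.5 − 4q = 111 + 7.6q → q* = 3.4052, p* = 136.8793.
For a per-unit tax t: Δq = t/11.6, so DWL = ½·t·(t/11.6) = t²/23.2.
At t = 9: DWL = 3.491. At t = 15.3: DWL = 10.09.
Increase = 10.09 − 3.491 = 6.60.

6.60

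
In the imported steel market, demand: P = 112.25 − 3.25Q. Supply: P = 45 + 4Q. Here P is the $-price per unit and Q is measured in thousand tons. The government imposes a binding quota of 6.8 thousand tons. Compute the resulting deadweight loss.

Competitive equilibrium: 112.25 − 3.25Q = 45 + 4Q → Q* = 9.2759, P* = 82.1034.
At Q = 6.8: demand price = 112.25 − 3.25·6.8 = 90.15; supply price = 45 + 4·6.8 = 72.2.
ΔQ = 9.2759 − 6.8 = 2.4759; wedge = 90.15 − 72.2 = 17.95.
Welfare loss = ½ × 2.4759 × 17.95 = $22.22 thousand.

$22.22 thousand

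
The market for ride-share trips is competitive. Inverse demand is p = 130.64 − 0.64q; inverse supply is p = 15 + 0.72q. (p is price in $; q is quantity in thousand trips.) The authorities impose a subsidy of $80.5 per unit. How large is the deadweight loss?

$2382.44 thousand

Competitive equilibrium: 130.64 − 0.64q = 15 + 0.72q → q* = 85.02941, p* = 76.22118.
The subsidy lowers effective supply by 80.5: p = 0.72q − 65.5.
New quantity: 130.64 − 0.64q = 0.72q − 65.5 → q' = 144.22059.
Overproduction Δq = 144.22059 − 85.02941 = 59.19118; wedge = subsidy = 80.5.
Welfare loss = ½ × 59.19118 × 80.5 = $2382.44 thousand.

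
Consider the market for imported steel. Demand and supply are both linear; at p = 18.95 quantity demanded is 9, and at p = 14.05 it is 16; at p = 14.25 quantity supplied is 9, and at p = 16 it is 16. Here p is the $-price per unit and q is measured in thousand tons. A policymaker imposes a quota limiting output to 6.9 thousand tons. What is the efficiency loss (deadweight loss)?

Demand slope = (14.05 − 18.95)/(16 − 9) = −0.7, so p = 25.25 − 0.7q.
Supply slope = (16 − 14.25)/(16 − 9) = 0.25, so p = 12 + 0.25q.
Competitive equilibrium: 25.25 − 0.7q = 12 + 0.25q → q* = 13.9474, p* = 15.4868.
At q = 6.9: demand price = 25.25 − 0.7·6.9 = 20.42; supply price = 12 + 0.25·6.9 = 13.725.
Δq = 13.9474 − 6.9 = 7.0474; wedge = 20.42 − 13.725 = 6.695.
DWL = ½ × 7.0474 × 6.695 = $23.59 thousand.

$23.59 thousand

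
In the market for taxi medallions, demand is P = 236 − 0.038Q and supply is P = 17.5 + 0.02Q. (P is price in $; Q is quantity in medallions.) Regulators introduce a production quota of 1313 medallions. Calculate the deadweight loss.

$174675.72

Competitive equilibrium: 236 − 0.038Q = 17.5 + 0.02Q → Q* = 3767.2414, P* = 92.8448.
At Q = 1313: demand price = 236 − 0.038·1313 = 186.106; supply price = 17.5 + 0.02·1313 = 43.76.
ΔQ = 3767.2414 − 1313 = 2454.2414; wedge = 186.106 − 43.76 = 142.346.
The triangle = ½ × 2454.2414 × 142.346 = $174675.72.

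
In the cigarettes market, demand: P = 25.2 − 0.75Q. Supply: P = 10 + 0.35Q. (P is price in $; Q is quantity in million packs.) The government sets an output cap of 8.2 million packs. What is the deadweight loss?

$17.36 million

Competitive equilibrium: 25.2 − 0.75Q = 10 + 0.35Q → Q* = 13.8182, P* = 14.8364.
At Q = 8.2: demand price = 25.2 − 0.75·8.2 = 19.05; supply price = 10 + 0.35·8.2 = 12.87.
ΔQ = 13.8182 − 8.2 = 5.6182; wedge = 19.05 − 12.87 = 6.18.
The triangle = ½ × 5.6182 × 6.18 = $17.36 million.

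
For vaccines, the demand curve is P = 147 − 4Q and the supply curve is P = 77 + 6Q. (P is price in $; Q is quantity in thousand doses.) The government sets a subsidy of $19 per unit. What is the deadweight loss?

$18.05 thousand

Competitive equilibrium: 147 − 4Q = 77 + 6Q → Q* = 7, P* = 119.
The subsidy lowers effective supply by 19: P = 58 + 6Q.
New quantity: 147 − 4Q = 58 + 6Q → Q' = 8.9.
Overproduction ΔQ = 8.9 − 7 = 1.9; wedge = subsidy = 19.
Welfare loss = ½ × 1.9 × 19 = $18.05 thousand.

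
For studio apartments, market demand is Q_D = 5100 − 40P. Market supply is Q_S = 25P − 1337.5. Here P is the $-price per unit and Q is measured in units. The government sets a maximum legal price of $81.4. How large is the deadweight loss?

In inverse form: demand P = 127.5 − 0.025Q, supply P = 53.5 + 0.04Q.
Competitive equilibrium: 127.5 − 0.025Q = 53.5 + 0.04Q → Q* = 1138.4615, P* = 99.0385.
At the ceiling P = 81.4, quantity supplied = (81.4 − 53.5)/0.04 = 697.5.
Willingness to pay at Q' = 697.5: 127.5 − 0.025·697.5 = 110.0625.
ΔQ = 1138.4615 − 697.5 = 440.9615; wedge = 110.0625 − 81.4 = 28.6625.
Welfare loss = ½ × 440.9615 × 28.6625 = $6319.53.

$6319.53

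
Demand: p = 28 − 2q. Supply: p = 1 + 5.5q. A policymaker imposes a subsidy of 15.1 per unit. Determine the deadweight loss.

15.20

Competitive equilibrium: 28 − 2q = 1 + 5.5q → q* = 3.6, p* = 20.8.
The subsidy lowers effective supply by 15.1: p = 5.5q − 14.1.
New quantity: 28 − 2q = 5.5q − 14.1 → q' = 5.6133.
Overproduction Δq = 5.6133 − 3.6 = 2.0133; wedge = subsidy = 15.1.
Welfare loss = ½ × 2.0133 × 15.1 = 15.20.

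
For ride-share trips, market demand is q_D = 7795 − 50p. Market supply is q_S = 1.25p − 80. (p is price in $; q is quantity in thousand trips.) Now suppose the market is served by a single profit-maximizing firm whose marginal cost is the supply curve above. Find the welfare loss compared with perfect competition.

In inverse form: demand p = 155.9 − 0.02q, supply p = 64 + 0.8q.
Competitive equilibrium: 155.9 − 0.02q = 64 + 0.8q → q* = 112.0732, p* = 153.6585.
Marginal revenue: MR = 155.9 − 0.04q. Set MR = MC: 155.9 − 0.04q = 64 + 0.8q → q_m = 109.4048.
Price p_m = 155.9 − 0.02·109.4048 = 153.7119; MC(q_m) = 64 + 0.8·109.4048 = 151.5238.
Competitive q* = 112.0732, so Δq = 2.6684; wedge = 153.7119 − 151.5238 = 2.1881.
The triangle = ½ × 2.6684 × 2.1881 = $2.92 thousand.

$2.92 thousand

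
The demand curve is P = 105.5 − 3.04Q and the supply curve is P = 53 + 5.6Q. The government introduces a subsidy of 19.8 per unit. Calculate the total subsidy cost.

165.69

Competitive equilibrium: 105.5 − 3.04Q = 53 + 5.6Q → Q* = 6.0764, P* = 87.0278.
The subsidy lowers effective supply by 19.8: P = 33.2 + 5.6Q.
New quantity: 105.5 − 3.04Q = 33.2 + 5.6Q → Q' = 8.3681.
Total subsidy cost = 19.8 × 8.3681 = 165.69.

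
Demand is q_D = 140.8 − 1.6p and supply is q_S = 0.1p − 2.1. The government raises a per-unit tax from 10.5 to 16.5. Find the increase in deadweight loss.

In inverse form: demand p = 88 − 0.625q, supply p = 21 + 10q.
Competitive equilibrium: 88 − 0.625q = 21 + 10q → q* = 6.3059, p* = 84.0588.
For a per-unit tax t: Δq = t/10.625, so DWL = ½·t·(t/10.625) = t²/21.25.
At t = 10.5: DWL = 5.188. At t = 16.5: DWL = 12.812.
Increase = 12.812 − 5.188 = 7.62.

7.62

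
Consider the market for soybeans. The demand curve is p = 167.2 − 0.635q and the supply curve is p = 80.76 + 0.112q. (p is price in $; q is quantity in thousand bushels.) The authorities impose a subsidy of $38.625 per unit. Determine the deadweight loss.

Competitive equilibrium: 167.2 − 0.635q = 80.76 + 0.112q → q* = 115.7162, p* = 93.7202.
The subsidy lowers effective supply by 38.625: p = 42.135 + 0.112q.
New quantity: 167.2 − 0.635q = 42.135 + 0.112q → q' = 167.423.
Overproduction Δq = 167.423 − 115.7162 = 51.7068; wedge = subsidy = 38.625.
The triangle = ½ × 51.7068 × 38.625 = $998.59 thousand.

$998.59 thousand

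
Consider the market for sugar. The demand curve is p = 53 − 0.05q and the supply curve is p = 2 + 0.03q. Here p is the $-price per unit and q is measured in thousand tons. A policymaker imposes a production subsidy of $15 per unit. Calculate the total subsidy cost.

Competitive equilibrium: 53 − 0.05q = 2 + 0.03q → q* = 637.5, p* = 21.125.
The subsidy lowers effective supply by 15: p = 0.03q − 13.
New quantity: 53 − 0.05q = 0.03q − 13 → q' = 825.
Total subsidy cost = 15 × 825 = $12375 thousand.

$12375 thousand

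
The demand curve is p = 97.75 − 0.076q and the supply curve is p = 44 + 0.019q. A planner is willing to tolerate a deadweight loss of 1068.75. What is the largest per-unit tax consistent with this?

14.25

Competitive equilibrium: 97.75 − 0.076q = 44 + 0.019q → q* = 565.7895, p* = 54.75.
A tax t gives Δq = t/0.095 and wedge t, so DWL = t²/0.19.
t²/0.19 = 1068.75 → t² = 203.0625 → t = 14.25.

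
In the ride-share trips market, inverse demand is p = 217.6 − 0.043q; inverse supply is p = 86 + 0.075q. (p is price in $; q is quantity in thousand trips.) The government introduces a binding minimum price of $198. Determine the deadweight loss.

$25656.83 thousand

Competitive equilibrium: 217.6 − 0.043q = 86 + 0.075q → q* = 1115.25424, p* = 169.64407.
At the floor p = 198, quantity demanded = (217.6 − 198)/0.043 = 455.81395.
Sellers' marginal cost at q' = 455.81395: 86 + 0.075·455.81395 = 120.18605.
Δq = 1115.25424 − 455.81395 = 659.44029; wedge = 198 − 120.18605 = 77.81395.
DWL = ½ × 659.44029 × 77.81395 = $25656.83 thousand.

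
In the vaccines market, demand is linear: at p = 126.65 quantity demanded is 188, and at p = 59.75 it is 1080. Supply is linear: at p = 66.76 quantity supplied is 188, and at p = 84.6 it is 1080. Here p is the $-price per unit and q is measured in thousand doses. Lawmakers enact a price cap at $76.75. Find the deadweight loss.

Demand slope = (59.75 − 126.65)/(1080 − 188) = −0.075, so p = 140.75 − 0.075q.
Supply slope = (84.6 − 66.76)/(1080 − 188) = 0.02, so p = 63 + 0.02q.
Competitive equilibrium: 140.75 − 0.075q = 63 + 0.02q → q* = 818.4211, p* = 79.3684.
At the ceiling p = 76.75, quantity supplied = (76.75 − 63)/0.02 = 687.5.
Willingness to pay at q' = 687.5: 140.75 − 0.075·687.5 = 89.1875.
Δq = 818.4211 − 687.5 = 130.9211; wedge = 89.1875 − 76.75 = 12.4375.
Deadweight loss = ½ × 130.9211 × 12.4375 = $814.17 thousand.

$814.17 thousand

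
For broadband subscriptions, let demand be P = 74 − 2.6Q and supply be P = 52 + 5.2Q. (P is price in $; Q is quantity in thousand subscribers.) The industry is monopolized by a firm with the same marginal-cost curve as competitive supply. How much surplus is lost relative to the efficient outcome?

$1.94 thousand

Competitive equilibrium: 74 − 2.6Q = 52 + 5.2Q → Q* = 2.8205, P* = 66.6667.
Marginal revenue: MR = 74 − 5.2Q. Set MR = MC: 74 − 5.2Q = 52 + 5.2Q → Q_m = 2.1154.
Price P_m = 74 − 2.6·2.1154 = 68.5; MC(Q_m) = 52 + 5.2·2.1154 = 63.0001.
Competitive Q* = 2.8205, so ΔQ = 0.7051; wedge = 68.5 − 63.0001 = 5.4999.
Welfare loss = ½ × 0.7051 × 5.4999 = $1.94 thousand.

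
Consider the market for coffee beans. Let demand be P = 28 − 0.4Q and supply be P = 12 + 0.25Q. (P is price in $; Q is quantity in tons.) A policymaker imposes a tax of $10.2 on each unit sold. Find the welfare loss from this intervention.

Competitive equilibrium: 28 − 0.4Q = 12 + 0.25Q → Q* = 24.6154, P* = 18.1538.
With the tax, the buyer price exceeds the seller price by 10.2: (28 − 0.4Q) − (12 + 0.25Q) = 10.2 → Q' = 8.9231.
ΔQ = 24.6154 − 8.9231 = 15.6923; the wedge equals the tax, 10.2.
The triangle = ½ × 15.6923 × 10.2 = $80.03.

$80.03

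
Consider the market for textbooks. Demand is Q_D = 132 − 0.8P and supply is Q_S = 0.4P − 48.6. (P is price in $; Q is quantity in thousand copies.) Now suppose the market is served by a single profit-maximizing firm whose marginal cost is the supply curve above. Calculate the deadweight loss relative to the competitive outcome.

$15.77 thousand

In inverse form: demand P = 165 − 1.25Q, supply P = 121.5 + 2.5Q.
Competitive equilibrium: 165 − 1.25Q = 121.5 + 2.5Q → Q* = 11.6, P* = 150.5.
Marginal revenue: MR = 165 − 2.5Q. Set MR = MC: 165 − 2.5Q = 121.5 + 2.5Q → Q_m = 8.7.
Price P_m = 165 − 1.25·8.7 = 154.125; MC(Q_m) = 121.5 + 2.5·8.7 = 143.25.
Competitive Q* = 11.6, so ΔQ = 2.9; wedge = 154.125 − 143.25 = 10.875.
DWL = ½ × 2.9 × 10.875 = $15.77 thousand.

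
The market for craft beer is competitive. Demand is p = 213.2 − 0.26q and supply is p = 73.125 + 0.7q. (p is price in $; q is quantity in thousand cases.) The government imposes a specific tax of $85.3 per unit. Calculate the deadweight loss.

$3789.63 thousand

Competitive equilibrium: 213.2 − 0.26q = 73.125 + 0.7q → q* = 145.9115, p* = 175.263.
With the tax, the buyer price exceeds the seller price by 85.3: (213.2 − 0.26q) − (73.125 + 0.7q) = 85.3 → q' = 57.0573.
Δq = 145.9115 − 57.0573 = 88.8542; the wedge equals the tax, 85.3.
The triangle = ½ × 88.8542 × 85.3 = $3789.63 thousand.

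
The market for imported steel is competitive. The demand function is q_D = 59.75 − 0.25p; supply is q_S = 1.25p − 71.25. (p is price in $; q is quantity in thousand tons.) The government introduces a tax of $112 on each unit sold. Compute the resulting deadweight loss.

$1306.67 thousand

In inverse form: demand p = 239 − 4q, supply p = 57 + 0.8q.
Competitive equilibrium: 239 − 4q = 57 + 0.8q → q* = 37.9167, p* = 87.3333.
With the tax, the buyer price exceeds the seller price by 112: (239 − 4q) − (57 + 0.8q) = 112 → q' = 14.5833.
Δq = 37.9167 − 14.5833 = 23.3334; the wedge equals the tax, 112.
DWL = ½ × 23.3334 × 112 = $1306.67 thousand.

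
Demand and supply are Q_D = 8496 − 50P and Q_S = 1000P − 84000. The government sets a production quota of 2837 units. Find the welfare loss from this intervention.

In inverse form: demand P = 169.92 − 0.02Q, supply P = 84 + 0.001Q.
Competitive equilibrium: 169.92 − 0.02Q = 84 + 0.001Q → Q* = 4091.4286, P* = 88.0914.
At Q = 2837: demand price = 169.92 − 0.02·2837 = 113.18; supply price = 84 + 0.001·2837 = 86.837.
ΔQ = 4091.4286 − 2837 = 1254.4286; wedge = 113.18 − 86.837 = 26.343.
DWL = ½ × 1254.4286 × 26.343 = 16522.71.

16522.71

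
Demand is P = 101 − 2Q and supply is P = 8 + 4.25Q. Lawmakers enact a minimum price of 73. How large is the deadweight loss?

2.42

Competitive equilibrium: 101 − 2Q = 8 + 4.25Q → Q* = 14.88, P* = 71.24.
At the floor P = 73, quantity demanded = (101 − 73)/2 = 14.
Sellers' marginal cost at Q' = 14: 8 + 4.25·14 = 67.5.
ΔQ = 14.88 − 14 = 0.88; wedge = 73 − 67.5 = 5.5.
Welfare loss = ½ × 0.88 × 5.5 = 2.42.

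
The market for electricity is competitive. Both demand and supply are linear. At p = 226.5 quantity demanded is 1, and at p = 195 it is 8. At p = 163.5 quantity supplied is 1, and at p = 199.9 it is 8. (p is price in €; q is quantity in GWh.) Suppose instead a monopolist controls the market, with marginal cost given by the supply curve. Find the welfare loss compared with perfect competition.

Demand slope = (195 − 226.5)/(8 − 1) = −4.5, so p = 231 − 4.5q.
Supply slope = (199.9 − 163.5)/(8 − 1) = 5.2, so p = 158.3 + 5.2q.
Competitive equilibrium: 231 − 4.5q = 158.3 + 5.2q → q* = 7.4948, p* = 197.2732.
Marginal revenue: MR = 231 − 9q. Set MR = MC: 231 − 9q = 158.3 + 5.2q → q_m = 5.1197.
Price p_m = 231 − 4.5·5.1197 = 207.9614; MC(q_m) = 158.3 + 5.2·5.1197 = 184.9224.
Competitive q* = 7.4948, so Δq = 2.3751; wedge = 207.9614 − 184.9224 = 23.039.
The triangle = ½ × 2.3751 × 23.039 = €27.36.

€27.36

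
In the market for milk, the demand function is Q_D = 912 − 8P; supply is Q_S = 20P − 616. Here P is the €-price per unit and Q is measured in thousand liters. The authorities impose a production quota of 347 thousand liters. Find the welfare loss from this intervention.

In inverse form: demand P = 114 − 0.125Q, supply P = 30.8 + 0.05Q.
Competitive equilibrium: 114 − 0.125Q = 30.8 + 0.05Q → Q* = 475.4286, P* = 54.5714.
At Q = 347: demand price = 114 − 0.125·347 = 70.625; supply price = 30.8 + 0.05·347 = 48.15.
ΔQ = 475.4286 − 347 = 128.4286; wedge = 70.625 − 48.15 = 22.475.
Welfare loss = ½ × 128.4286 × 22.475 = €1443.22 thousand.

€1443.22 thousand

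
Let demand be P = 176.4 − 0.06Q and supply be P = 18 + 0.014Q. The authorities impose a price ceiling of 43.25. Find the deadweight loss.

Competitive equilibrium: 176.4 − 0.06Q = 18 + 0.014Q → Q* = 2140.5405, P* = 47.9676.
At the ceiling P = 43.25, quantity supplied = (43.25 − 18)/0.014 = 1803.5714.
Willingness to pay at Q' = 1803.5714: 176.4 − 0.06·1803.5714 = 68.1857.
ΔQ = 2140.5405 − 1803.5714 = 336.9691; wedge = 68.1857 − 43.25 = 24.9357.
Welfare loss = ½ × 336.9691 × 24.9357 = 4201.28.

4201.28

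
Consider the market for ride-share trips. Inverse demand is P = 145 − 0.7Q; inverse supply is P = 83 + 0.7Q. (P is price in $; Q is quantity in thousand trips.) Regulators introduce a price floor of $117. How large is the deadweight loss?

Competitive equilibrium: 145 − 0.7Q = 83 + 0.7Q → Q* = 44.2857, P* = 114.
At the floor P = 117, quantity demanded = (145 − 117)/0.7 = 40.
Sellers' marginal cost at Q' = 40: 83 + 0.7·40 = 111.
ΔQ = 44.2857 − 40 = 4.2857; wedge = 117 − 111 = 6.
Deadweight loss = ½ × 4.2857 × 6 = $12.86 thousand.

$12.86 thousand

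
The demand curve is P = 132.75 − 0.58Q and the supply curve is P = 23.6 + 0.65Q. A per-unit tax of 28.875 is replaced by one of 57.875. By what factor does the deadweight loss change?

Competitive equilibrium: 132.75 − 0.58Q = 23.6 + 0.65Q → Q* = 88.7398, P* = 81.2809.
For a per-unit tax t: ΔQ = t/1.23, so DWL = ½·t·(t/1.23) = t²/2.46.
At t = 28.875: DWL = 338.929. At t = 57.875: DWL = 1361.592.
Ratio = (57.875/28.875)² = 4.017.

4.017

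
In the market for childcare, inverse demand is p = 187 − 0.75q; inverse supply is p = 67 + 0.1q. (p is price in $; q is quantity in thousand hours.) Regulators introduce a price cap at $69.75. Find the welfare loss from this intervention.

Competitive equilibrium: 187 − 0.75q = 67 + 0.1q → q* = 141.17647, p* = 81.11765.
At the ceiling p = 69.75, quantity supplied = (69.75 − 67)/0.1 = 27.5.
Willingness to pay at q' = 27.5: 187 − 0.75·27.5 = 166.375.
Δq = 141.17647 − 27.5 = 113.67647; wedge = 166.375 − 69.75 = 96.625.
Deadweight loss = ½ × 113.67647 × 96.625 = $5491.99 thousand.

$5491.99 thousand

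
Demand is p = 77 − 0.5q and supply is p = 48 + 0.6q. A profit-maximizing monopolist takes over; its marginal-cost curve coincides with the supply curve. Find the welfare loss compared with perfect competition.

37.33

Competitive equilibrium: 77 − 0.5q = 48 + 0.6q → q* = 26.3636, p* = 63.8182.
Marginal revenue: MR = 77 − q. Set MR = MC: 77 − q = 48 + 0.6q → q_m = 18.125.
Price p_m = 77 − 0.5·18.125 = 67.9375; MC(q_m) = 48 + 0.6·18.125 = 58.875.
Competitive q* = 26.3636, so Δq = 8.2386; wedge = 67.9375 − 58.875 = 9.0625.
The triangle = ½ × 8.2386 × 9.0625 = 37.33.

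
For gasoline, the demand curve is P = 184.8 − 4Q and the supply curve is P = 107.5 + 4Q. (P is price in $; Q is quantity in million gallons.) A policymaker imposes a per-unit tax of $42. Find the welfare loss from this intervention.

Competitive equilibrium: 184.8 − 4Q = 107.5 + 4Q → Q* = 9.6625, P* = 146.15.
With the tax, the buyer price exceeds the seller price by 42: (184.8 − 4Q) − (107.5 + 4Q) = 42 → Q' = 4.4125.
ΔQ = 9.6625 − 4.4125 = 5.25; the wedge equals the tax, 42.
Deadweight loss = ½ × 5.25 × 42 = $110.25 million.

$110.25 million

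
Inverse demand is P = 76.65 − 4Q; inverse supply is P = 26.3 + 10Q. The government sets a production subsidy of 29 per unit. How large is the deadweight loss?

30.04

Competitive equilibrium: 76.65 − 4Q = 26.3 + 10Q → Q* = 3.5964, P* = 62.2643.
The subsidy lowers effective supply by 29: P = 10Q − 2.7.
New quantity: 76.65 − 4Q = 10Q − 2.7 → Q' = 5.6679.
Overproduction ΔQ = 5.6679 − 3.5964 = 2.0715; wedge = subsidy = 29.
Deadweight loss = ½ × 2.0715 × 29 = 30.04.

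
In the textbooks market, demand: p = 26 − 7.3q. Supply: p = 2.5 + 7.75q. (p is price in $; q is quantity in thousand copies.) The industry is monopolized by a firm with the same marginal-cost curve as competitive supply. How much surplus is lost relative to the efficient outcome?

Competitive equilibrium: 26 − 7.3q = 2.5 + 7.75q → q* = 1.5615, p* = 14.6013.
Marginal revenue: MR = 26 − 14.6q. Set MR = MC: 26 − 14.6q = 2.5 + 7.75q → q_m = 1.0515.
Price p_m = 26 − 7.3·1.0515 = 18.3241; MC(q_m) = 2.5 + 7.75·1.0515 = 10.6491.
Competitive q* = 1.5615, so Δq = 0.51; wedge = 18.3241 − 10.6491 = 7.675.
Deadweight loss = ½ × 0.51 × 7.675 = $1.96 thousand.

$1.96 thousand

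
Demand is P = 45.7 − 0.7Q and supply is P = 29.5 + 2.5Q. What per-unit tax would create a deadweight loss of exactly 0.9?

2.4

Competitive equilibrium: 45.7 − 0.7Q = 29.5 + 2.5Q → Q* = 5.0625, P* = 42.1563.
A tax t gives ΔQ = t/3.2 and wedge t, so DWL = t²/6.4.
t²/6.4 = 0.9 → t² = 5.76 → t = 2.4.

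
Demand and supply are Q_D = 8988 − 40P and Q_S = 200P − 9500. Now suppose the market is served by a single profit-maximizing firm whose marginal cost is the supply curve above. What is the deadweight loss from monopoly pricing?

108126.17

In inverse form: demand P = 224.7 − 0.025Q, supply P = 47.5 + 0.005Q.
Competitive equilibrium: 224.7 − 0.025Q = 47.5 + 0.005Q → Q* = 5906.666667, P* = 77.033333.
Marginal revenue: MR = 224.7 − 0.05Q. Set MR = MC: 224.7 − 0.05Q = 47.5 + 0.005Q → Q_m = 3221.818182.
Price P_m = 224.7 − 0.025·3221.818182 = 144.154545; MC(Q_m) = 47.5 + 0.005·3221.818182 = 63.609091.
Competitive Q* = 5906.666667, so ΔQ = 2684.848485; wedge = 144.154545 − 63.609091 = 80.545454.
Welfare loss = ½ × 2684.848485 × 80.545454 = 108126.17.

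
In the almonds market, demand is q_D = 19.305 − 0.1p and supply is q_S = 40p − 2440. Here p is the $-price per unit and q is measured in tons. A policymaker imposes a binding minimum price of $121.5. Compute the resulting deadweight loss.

$181.48

In inverse form: demand p = 193.05 − 10q, supply p = 61 + 0.025q.
Competitive equilibrium: 193.05 − 10q = 61 + 0.025q → q* = 13.1721, p* = 61.3293.
At the floor p = 121.5, quantity demanded = (193.05 − 121.5)/10 = 7.155.
Sellers' marginal cost at q' = 7.155: 61 + 0.025·7.155 = 61.1789.
Δq = 13.1721 − 7.155 = 6.0171; wedge = 121.5 − 61.1789 = 60.3211.
Welfare loss = ½ × 6.0171 × 60.3211 = $181.48.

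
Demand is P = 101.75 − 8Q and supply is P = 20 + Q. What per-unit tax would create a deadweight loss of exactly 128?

48

Competitive equilibrium: 101.75 − 8Q = 20 + Q → Q* = 9.0833, P* = 29.0833.
A tax t gives ΔQ = t/9 and wedge t, so DWL = t²/18.
t²/18 = 128 → t² = 2304 → t = 48.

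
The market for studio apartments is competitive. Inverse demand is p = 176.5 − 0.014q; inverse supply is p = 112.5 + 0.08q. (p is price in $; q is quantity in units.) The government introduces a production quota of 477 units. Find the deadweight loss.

Competitive equilibrium: 176.5 − 0.014q = 112.5 + 0.08q → q* = 680.8511, p* = 166.9681.
At q = 477: demand price = 176.5 − 0.014·477 = 169.822; supply price = 112.5 + 0.08·477 = 150.66.
Δq = 680.8511 − 477 = 203.8511; wedge = 169.822 − 150.66 = 19.162.
DWL = ½ × 203.8511 × 19.162 = $1953.10.

$1953.10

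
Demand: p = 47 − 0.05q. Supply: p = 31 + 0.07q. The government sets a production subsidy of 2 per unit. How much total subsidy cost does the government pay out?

Competitive equilibrium: 47 − 0.05q = 31 + 0.07q → q* = 133.3333, p* = 40.3333.
The subsidy lowers effective supply by 2: p = 29 + 0.07q.
New quantity: 47 − 0.05q = 29 + 0.07q → q' = 150.
Total subsidy cost = 2 × 150 = 300.

300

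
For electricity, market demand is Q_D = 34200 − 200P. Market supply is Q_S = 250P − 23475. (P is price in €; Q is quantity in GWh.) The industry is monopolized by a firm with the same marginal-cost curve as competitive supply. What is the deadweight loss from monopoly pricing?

€42123.09

In inverse form: demand P = 171 − 0.005Q, supply P = 93.9 + 0.004Q.
Competitive equilibrium: 171 − 0.005Q = 93.9 + 0.004Q → Q* = 8566.666667, P* = 128.166667.
Marginal revenue: MR = 171 − 0.01Q. Set MR = MC: 171 − 0.01Q = 93.9 + 0.004Q → Q_m = 5507.142857.
Price P_m = 171 − 0.005·5507.142857 = 143.464286; MC(Q_m) = 93.9 + 0.004·5507.142857 = 115.928571.
Competitive Q* = 8566.666667, so ΔQ = 3059.52381; wedge = 143.464286 − 115.928571 = 27.535715.
Deadweight loss = ½ × 3059.52381 × 27.535715 = €42123.09.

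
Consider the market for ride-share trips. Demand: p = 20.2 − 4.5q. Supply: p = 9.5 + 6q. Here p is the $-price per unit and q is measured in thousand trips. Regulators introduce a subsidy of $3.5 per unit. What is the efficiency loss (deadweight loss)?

Competitive equilibrium: 20.2 − 4.5q = 9.5 + 6q → q* = 1.019, p* = 15.6143.
The subsidy lowers effective supply by 3.5: p = 6 + 6q.
New quantity: 20.2 − 4.5q = 6 + 6q → q' = 1.3524.
Overproduction Δq = 1.3524 − 1.019 = 0.3334; wedge = subsidy = 3.5.
Deadweight loss = ½ × 0.3334 × 3.5 = $0.58 thousand.

$0.58 thousand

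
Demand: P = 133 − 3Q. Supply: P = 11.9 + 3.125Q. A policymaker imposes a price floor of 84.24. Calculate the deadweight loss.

Competitive equilibrium: 133 − 3Q = 11.9 + 3.125Q → Q* = 19.7714, P* = 73.6857.
At the floor P = 84.24, quantity demanded = (133 − 84.24)/3 = 16.2533.
Sellers' marginal cost at Q' = 16.2533: 11.9 + 3.125·16.2533 = 62.6916.
ΔQ = 19.7714 − 16.2533 = 3.5181; wedge = 84.24 − 62.6916 = 21.5484.
DWL = ½ × 3.5181 × 21.5484 = 37.90.

37.90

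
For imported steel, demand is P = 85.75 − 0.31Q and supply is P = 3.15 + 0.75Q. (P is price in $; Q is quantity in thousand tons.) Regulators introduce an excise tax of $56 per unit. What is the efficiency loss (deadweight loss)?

Competitive equilibrium: 85.75 − 0.31Q = 3.15 + 0.75Q → Q* = 77.9245, P* = 61.5934.
With the tax, the buyer price exceeds the seller price by 56: (85.75 − 0.31Q) − (3.15 + 0.75Q) = 56 → Q' = 25.0943.
ΔQ = 77.9245 − 25.0943 = 52.8302; the wedge equals the tax, 56.
Deadweight loss = ½ × 52.8302 × 56 = $1479.25 thousand.

$1479.25 thousand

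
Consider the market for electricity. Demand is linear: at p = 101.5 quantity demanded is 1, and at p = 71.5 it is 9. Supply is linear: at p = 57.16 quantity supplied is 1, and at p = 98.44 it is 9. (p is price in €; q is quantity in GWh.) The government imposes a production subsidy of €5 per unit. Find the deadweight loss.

€1.40

Demand slope = (71.5 − 101.5)/(9 − 1) = −3.75, so p = 105.25 − 3.75q.
Supply slope = (98.44 − 57.16)/(9 − 1) = 5.16, so p = 52 + 5.16q.
Competitive equilibrium: 105.25 − 3.75q = 52 + 5.16q → q* = 5.9764, p* = 82.8384.
The subsidy lowers effective supply by 5: p = 47 + 5.16q.
New quantity: 105.25 − 3.75q = 47 + 5.16q → q' = 6.5376.
Overproduction Δq = 6.5376 − 5.9764 = 0.5612; wedge = subsidy = 5.
Deadweight loss = ½ × 0.5612 × 5 = €1.40.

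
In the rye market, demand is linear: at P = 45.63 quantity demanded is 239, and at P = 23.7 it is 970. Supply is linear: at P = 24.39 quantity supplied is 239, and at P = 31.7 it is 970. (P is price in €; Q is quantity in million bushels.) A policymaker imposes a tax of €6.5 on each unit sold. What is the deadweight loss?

Demand slope = (23.7 − 45.63)/(970 − 239) = −0.03, so P = 52.8 − 0.03Q.
Supply slope = (31.7 − 24.39)/(970 − 239) = 0.01, so P = 22 + 0.01Q.
Competitive equilibrium: 52.8 − 0.03Q = 22 + 0.01Q → Q* = 770, P* = 29.7.
With the tax, the buyer price exceeds the seller price by 6.5: (52.8 − 0.03Q) − (22 + 0.01Q) = 6.5 → Q' = 607.5.
ΔQ = 770 − 607.5 = 162.5; the wedge equals the tax, 6.5.
Deadweight loss = ½ × 162.5 × 6.5 = €528.125 million.

€528.125 million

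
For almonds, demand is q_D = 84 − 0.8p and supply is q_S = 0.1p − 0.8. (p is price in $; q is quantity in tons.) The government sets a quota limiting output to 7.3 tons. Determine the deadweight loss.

In inverse form: demand p = 105 − 1.25q, supply p = 8 + 10q.
Competitive equilibrium: 105 − 1.25q = 8 + 10q → q* = 8.6222, p* = 94.2222.
At q = 7.3: demand price = 105 − 1.25·7.3 = 95.875; supply price = 8 + 10·7.3 = 81.
Δq = 8.6222 − 7.3 = 1.3222; wedge = 95.875 − 81 = 14.875.
DWL = ½ × 1.3222 × 14.875 = $9.83.

$9.83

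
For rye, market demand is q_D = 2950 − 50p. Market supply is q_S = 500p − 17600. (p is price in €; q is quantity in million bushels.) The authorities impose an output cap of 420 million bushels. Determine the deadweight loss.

€4818.04 million

In inverse form: demand p = 59 − 0.02q, supply p = 35.2 + 0.002q.
Competitive equilibrium: 59 − 0.02q = 35.2 + 0.002q → q* = 1081.8182, p* = 37.3636.
At q = 420: demand price = 59 − 0.02·420 = 50.6; supply price = 35.2 + 0.002·420 = 36.04.
Δq = 1081.8182 − 420 = 661.8182; wedge = 50.6 − 36.04 = 14.56.
Welfare loss = ½ × 661.8182 × 14.56 = €4818.04 million.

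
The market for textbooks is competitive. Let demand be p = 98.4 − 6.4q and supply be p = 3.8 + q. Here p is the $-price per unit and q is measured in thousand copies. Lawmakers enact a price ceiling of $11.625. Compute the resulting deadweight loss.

Competitive equilibrium: 98.4 − 6.4q = 3.8 + q → q* = 12.7838, p* = 16.5838.
At the ceiling p = 11.625, quantity supplied = (11.625 − 3.8)/1 = 7.825.
Willingness to pay at q' = 7.825: 98.4 − 6.4·7.825 = 48.32.
Δq = 12.7838 − 7.825 = 4.9588; wedge = 48.32 − 11.625 = 36.695.
Deadweight loss = ½ × 4.9588 × 36.695 = $90.98 thousand.

$90.98 thousand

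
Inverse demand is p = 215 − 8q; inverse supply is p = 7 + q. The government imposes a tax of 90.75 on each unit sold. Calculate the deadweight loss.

Competitive equilibrium: 215 − 8q = 7 + q → q* = 23.1111, p* = 30.1111.
With the tax, the buyer price exceeds the seller price by 90.75: (215 − 8q) − (7 + q) = 90.75 → q' = 13.0278.
Δq = 23.1111 − 13.0278 = 10.0833; the wedge equals the tax, 90.75.
Deadweight loss = ½ × 10.0833 × 90.75 = 457.53.

457.53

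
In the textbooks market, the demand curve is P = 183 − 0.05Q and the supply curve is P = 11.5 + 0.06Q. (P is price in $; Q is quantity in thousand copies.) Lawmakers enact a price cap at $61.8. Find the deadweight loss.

$28572.03 thousand

Competitive equilibrium: 183 − 0.05Q = 11.5 + 0.06Q → Q* = 1559.09091, P* = 105.04545.
At the ceiling P = 61.8, quantity supplied = (61.8 − 11.5)/0.06 = 838.33333.
Willingness to pay at Q' = 838.33333: 183 − 0.05·838.33333 = 141.08333.
ΔQ = 1559.09091 − 838.33333 = 720.75758; wedge = 141.08333 − 61.8 = 79.28333.
Deadweight loss = ½ × 720.75758 × 79.28333 = $28572.03 thousand.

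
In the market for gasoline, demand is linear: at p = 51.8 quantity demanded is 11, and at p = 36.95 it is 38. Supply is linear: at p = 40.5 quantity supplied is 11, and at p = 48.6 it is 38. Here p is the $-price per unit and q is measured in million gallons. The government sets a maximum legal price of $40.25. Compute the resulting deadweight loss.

Demand slope = (36.95 − 51.8)/(38 − 11) = −0.55, so p = 57.85 − 0.55q.
Supply slope = (48.6 − 40.5)/(38 − 11) = 0.3, so p = 37.2 + 0.3q.
Competitive equilibrium: 57.85 − 0.55q = 37.2 + 0.3q → q* = 24.2941, p* = 44.4882.
At the ceiling p = 40.25, quantity supplied = (40.25 − 37.2)/0.3 = 10.1667.
Willingness to pay at q' = 10.1667: 57.85 − 0.55·10.1667 = 52.2583.
Δq = 24.2941 − 10.1667 = 14.1274; wedge = 52.2583 − 40.25 = 12.0083.
DWL = ½ × 14.1274 × 12.0083 = $84.82 million.

$84.82 million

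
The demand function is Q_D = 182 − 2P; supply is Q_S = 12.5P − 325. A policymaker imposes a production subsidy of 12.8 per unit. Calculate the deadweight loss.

141.24

In inverse form: demand P = 91 − 0.5Q, supply P = 26 + 0.08Q.
Competitive equilibrium: 91 − 0.5Q = 26 + 0.08Q → Q* = 112.069, P* = 34.9655.
The subsidy lowers effective supply by 12.8: P = 13.2 + 0.08Q.
New quantity: 91 − 0.5Q = 13.2 + 0.08Q → Q' = 134.1379.
Overproduction ΔQ = 134.1379 − 112.069 = 22.0689; wedge = subsidy = 12.8.
DWL = ½ × 22.0689 × 12.8 = 141.24.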